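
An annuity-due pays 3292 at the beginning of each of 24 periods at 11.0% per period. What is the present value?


PV_due = PMT * (1-(1+i)^(-n))/i * (1+i)
PV_immediate = 27482.0656
PV_due = 27482.0656 * 1.11
= 30505.0928


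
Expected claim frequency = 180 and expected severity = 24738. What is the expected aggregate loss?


E[S] = E[N] * E[X]
= 180 * 24738
= 4.4528e+06


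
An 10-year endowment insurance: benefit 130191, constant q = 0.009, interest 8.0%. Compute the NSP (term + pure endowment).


Term component = 7594.391
Pure endowment = 10_p_x * v^10 * benefit = 0.913559 * 0.463193 * 130191 = 55090.9108
NSP = 62685.3019


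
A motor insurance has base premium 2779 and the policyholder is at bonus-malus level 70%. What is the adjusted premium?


adjusted = base * BM_level / 100
= 2779 * 70 / 100
= 2779 * 0.7
= 1945.3


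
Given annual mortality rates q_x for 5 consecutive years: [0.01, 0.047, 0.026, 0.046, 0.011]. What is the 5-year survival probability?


p_k = 1 - q_k for each year
Survival = product of (1 - q_k)
= 0.99 * 0.953 * 0.974 * 0.954 * 0.989
= 0.867


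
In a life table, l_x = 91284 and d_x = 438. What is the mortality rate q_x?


q_x = d_x / l_x
= 438 / 91284
= 0.0048


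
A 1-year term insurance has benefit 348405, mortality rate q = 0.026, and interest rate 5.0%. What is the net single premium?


NSP = benefit * q * v
v = 1/(1+i) = 0.952381
NSP = 348405 * 0.026 * 0.952381
= 8627.1714


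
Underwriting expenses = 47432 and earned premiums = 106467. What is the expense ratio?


Expense ratio = expenses / premiums
= 47432 / 106467
= 0.4455


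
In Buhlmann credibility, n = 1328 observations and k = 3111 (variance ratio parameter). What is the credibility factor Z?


Z = n / (n + k)
= 1328 / (1328 + 3111)
= 1328 / 4439
= 0.2992


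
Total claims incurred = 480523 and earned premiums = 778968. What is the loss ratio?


Loss ratio = claims / premiums
= 480523 / 778968
= 0.6169


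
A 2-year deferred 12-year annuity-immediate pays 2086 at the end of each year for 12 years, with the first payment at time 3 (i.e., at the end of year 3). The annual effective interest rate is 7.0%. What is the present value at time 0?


PV at time 2 of the 12-year annuity-immediate:
a_n = 2086 * (1-(1+0.07)^(-12))/0.07 = 16568.4436
Discount back 2 years to time 0:
PV = 16568.4436 * (1+0.07)^(-2)
= 16568.4436 * 0.873439
= 14471.5203


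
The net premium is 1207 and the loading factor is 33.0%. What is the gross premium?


Gross = net * (1 + loading)
= 1207 * (1 + 0.33)
= 1207 * 1.33
= 1605.31


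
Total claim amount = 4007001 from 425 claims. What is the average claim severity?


severity = total / number
= 4007001 / 425
= 9428.2376


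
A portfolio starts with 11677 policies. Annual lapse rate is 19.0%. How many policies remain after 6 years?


remaining = initial * (1 - lapse)^years
= 11677 * (1 - 0.19)^6
= 11677 * 0.28243
= 3297.9297


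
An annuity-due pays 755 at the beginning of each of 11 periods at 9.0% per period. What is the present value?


PV_due = PMT * (1-(1+i)^(-n))/i * (1+i)
PV_immediate = 5137.9189
PV_due = 5137.9189 * 1.09
= 5600.3316


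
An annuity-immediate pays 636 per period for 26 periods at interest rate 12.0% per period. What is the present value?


PV = PMT * (1 - (1+i)^(-n)) / i
= 636 * (1 - (1+0.12)^(-26)) / 0.12
= 636 * (1 - 0.052521) / 0.12
= 636 * 7.89566
= 5021.6397


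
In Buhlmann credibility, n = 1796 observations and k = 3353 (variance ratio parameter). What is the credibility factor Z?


Z = n / (n + k)
= 1796 / (1796 + 3353)
= 1796 / 5149
= 0.3488


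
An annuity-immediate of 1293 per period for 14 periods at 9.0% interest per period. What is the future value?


FV = PMT * ((1+i)^n - 1) / i
= 1293 * ((1.09)^14 - 1) / 0.09
= 1293 * (3.341727 - 1) / 0.09
= 33642.8116


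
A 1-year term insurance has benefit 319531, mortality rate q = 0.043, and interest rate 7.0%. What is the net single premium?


NSP = benefit * q * v
v = 1/(1+i) = 0.934579
NSP = 319531 * 0.043 * 0.934579
= 12840.9654


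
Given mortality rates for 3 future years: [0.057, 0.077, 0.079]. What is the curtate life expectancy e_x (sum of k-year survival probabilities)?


e_x = sum_{k=1}^{n} k_p_x
k_p_x values:
  1_p_x = 0.943
  2_p_x = 0.870389
  3_p_x = 0.801628
e_x = 2.615


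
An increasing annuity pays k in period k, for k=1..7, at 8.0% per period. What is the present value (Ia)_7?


(Ia)_n = sum_{k=1}^{n} k * v^k, v = 1/(1+i)
v = 0.925926
Sum computed term by term:
(Ia)_7 = 19.2306


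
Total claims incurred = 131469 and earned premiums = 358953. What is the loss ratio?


Loss ratio = claims / premiums
= 131469 / 358953
= 0.3663


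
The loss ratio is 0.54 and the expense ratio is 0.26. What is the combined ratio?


Combined ratio = loss ratio + expense ratio
= 0.54 + 0.26
= 0.8


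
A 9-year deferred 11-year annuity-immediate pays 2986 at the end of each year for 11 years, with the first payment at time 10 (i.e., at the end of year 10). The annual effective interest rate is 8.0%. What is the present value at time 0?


PV at time 9 of the 11-year annuity-immediate:
a_n = 2986 * (1-(1+0.08)^(-11))/0.08 = 21316.9473
Discount back 9 years to time 0:
PV = 21316.9473 * (1+0.08)^(-9)
= 21316.9473 * 0.500249
= 10663.7809


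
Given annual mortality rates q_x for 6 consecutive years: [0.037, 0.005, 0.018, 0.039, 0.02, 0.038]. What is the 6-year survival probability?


p_k = 1 - q_k for each year
Survival = product of (1 - q_k)
= 0.963 * 0.995 * 0.982 * 0.961 * 0.98 * 0.962
= 0.8525


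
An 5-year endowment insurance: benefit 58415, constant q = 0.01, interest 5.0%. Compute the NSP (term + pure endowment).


Term component = 2481.4148
Pure endowment = 5_p_x * v^5 * benefit = 0.95099 * 0.783526 * 58415 = 43526.5112
NSP = 46007.926


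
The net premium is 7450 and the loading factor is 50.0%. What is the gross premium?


Gross = net * (1 + loading)
= 7450 * (1 + 0.5)
= 7450 * 1.5
= 11175.0


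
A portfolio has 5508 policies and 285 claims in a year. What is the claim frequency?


frequency = claims / policies
= 285 / 5508
= 0.0517


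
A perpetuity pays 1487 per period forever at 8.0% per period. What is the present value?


PV = PMT / i
= 1487 / 0.08
= 18587.5


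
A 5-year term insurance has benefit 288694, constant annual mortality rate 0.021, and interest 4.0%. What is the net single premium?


NSP = benefit * sum_{k=0}^{n-1} k_p_x * q * v^(k+1)
With constant q=0.021, v=0.961538
Sum = 0.089793
NSP = 288694 * 0.089793
= 25922.559


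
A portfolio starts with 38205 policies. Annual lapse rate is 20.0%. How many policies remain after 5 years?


remaining = initial * (1 - lapse)^years
= 38205 * (1 - 0.2)^5
= 38205 * 0.32768
= 12519.0144


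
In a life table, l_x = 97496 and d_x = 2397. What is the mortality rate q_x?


q_x = d_x / l_x
= 2397 / 97496
= 0.0246


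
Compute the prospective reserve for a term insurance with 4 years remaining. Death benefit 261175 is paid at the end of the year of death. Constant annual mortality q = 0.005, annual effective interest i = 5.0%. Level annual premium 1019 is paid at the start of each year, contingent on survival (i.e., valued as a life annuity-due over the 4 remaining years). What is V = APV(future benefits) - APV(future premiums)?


v = 1/(1+i) = 0.952381
APV(future benefits) per unit = sum_{k=0}^{3} k_p_x * q * v^(k+1) = 0.017603
APV(future benefits) = 261175 * 0.017603 = 4597.3586
Life annuity-due factor ä_{x:4} = sum_{k=0}^{3} k_p_x * v^k = 3.696546
APV(future premiums) = 1019 * 3.696546 = 3766.78
V = 4597.3586 - 3766.78
= 830.5786


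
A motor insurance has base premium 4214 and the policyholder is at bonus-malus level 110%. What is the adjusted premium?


adjusted = base * BM_level / 100
= 4214 * 110 / 100
= 4214 * 1.1
= 4635.4


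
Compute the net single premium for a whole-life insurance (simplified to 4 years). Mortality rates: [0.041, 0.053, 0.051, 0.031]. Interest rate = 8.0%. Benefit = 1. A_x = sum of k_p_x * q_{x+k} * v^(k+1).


v = 0.925926
Year 0: k_p_x=1.0, q=0.041, term=0.037963
Year 1: k_p_x=0.959, q=0.053, term=0.043576
Year 2: k_p_x=0.908173, q=0.051, term=0.036768
Year 3: k_p_x=0.861856, q=0.031, term=0.019638
A_x = 0.1379


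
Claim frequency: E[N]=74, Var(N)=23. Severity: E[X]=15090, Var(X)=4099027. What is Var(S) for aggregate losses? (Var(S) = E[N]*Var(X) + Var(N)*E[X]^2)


Var(S) = E[N]*Var(X) + Var(N)*E[X]^2
= 74*4099027 + 23*15090^2
= 303327998 + 5237286300
= 5.5406e+09


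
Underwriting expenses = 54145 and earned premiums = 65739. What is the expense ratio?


Expense ratio = expenses / premiums
= 54145 / 65739
= 0.8236


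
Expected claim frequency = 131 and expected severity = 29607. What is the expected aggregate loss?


E[S] = E[N] * E[X]
= 131 * 29607
= 3.8785e+06


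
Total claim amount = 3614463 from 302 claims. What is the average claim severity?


severity = total / number
= 3614463 / 302
= 11968.4205


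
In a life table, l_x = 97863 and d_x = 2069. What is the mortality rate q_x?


q_x = d_x / l_x
= 2069 / 97863
= 0.0211


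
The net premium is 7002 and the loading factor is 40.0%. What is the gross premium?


Gross = net * (1 + loading)
= 7002 * (1 + 0.4)
= 7002 * 1.4
= 9802.8


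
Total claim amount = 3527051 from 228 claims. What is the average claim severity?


severity = total / number
= 3527051 / 228
= 15469.5219


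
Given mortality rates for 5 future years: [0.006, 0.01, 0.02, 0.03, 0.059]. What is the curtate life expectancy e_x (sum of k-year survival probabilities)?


e_x = sum_{k=1}^{n} k_p_x
k_p_x values:
  1_p_x = 0.994
  2_p_x = 0.98406
  3_p_x = 0.964379
  4_p_x = 0.935447
  5_p_x = 0.880256
e_x = 4.7581


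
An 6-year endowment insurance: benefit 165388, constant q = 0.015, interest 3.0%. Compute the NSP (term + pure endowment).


Term component = 12961.938
Pure endowment = 6_p_x * v^6 * benefit = 0.913308 * 0.837484 * 165388 = 126502.186
NSP = 139464.124


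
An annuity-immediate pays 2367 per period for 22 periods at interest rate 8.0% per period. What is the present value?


PV = PMT * (1 - (1+i)^(-n)) / i
= 2367 * (1 - (1+0.08)^(-22)) / 0.08
= 2367 * (1 - 0.183941) / 0.08
= 2367 * 10.200744
= 24145.1602


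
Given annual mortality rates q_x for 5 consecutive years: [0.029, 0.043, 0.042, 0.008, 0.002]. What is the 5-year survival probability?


p_k = 1 - q_k for each year
Survival = product of (1 - q_k)
= 0.971 * 0.957 * 0.958 * 0.992 * 0.998
= 0.8813


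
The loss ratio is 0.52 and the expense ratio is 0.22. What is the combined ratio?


Combined ratio = loss ratio + expense ratio
= 0.52 + 0.22
= 0.74


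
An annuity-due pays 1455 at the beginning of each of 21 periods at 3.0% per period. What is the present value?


PV_due = PMT * (1-(1+i)^(-n))/i * (1+i)
PV_immediate = 22428.8601
PV_due = 22428.8601 * 1.03
= 23101.7259


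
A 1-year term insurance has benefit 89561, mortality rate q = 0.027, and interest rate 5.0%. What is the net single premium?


NSP = benefit * q * v
v = 1/(1+i) = 0.952381
NSP = 89561 * 0.027 * 0.952381
= 2302.9971


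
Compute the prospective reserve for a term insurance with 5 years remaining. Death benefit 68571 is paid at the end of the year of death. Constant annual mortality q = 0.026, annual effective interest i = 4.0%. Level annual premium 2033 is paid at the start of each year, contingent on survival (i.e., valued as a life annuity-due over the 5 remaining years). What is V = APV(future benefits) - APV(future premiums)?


v = 1/(1+i) = 0.961538
APV(future benefits) per unit = sum_{k=0}^{4} k_p_x * q * v^(k+1) = 0.11011
APV(future benefits) = 68571 * 0.11011 = 7550.347
Life annuity-due factor ä_{x:5} = sum_{k=0}^{4} k_p_x * v^k = 4.404397
APV(future premiums) = 2033 * 4.404397 = 8954.1383
V = 7550.347 - 8954.1383
= -1403.7913


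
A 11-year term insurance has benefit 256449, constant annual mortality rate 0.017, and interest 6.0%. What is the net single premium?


NSP = benefit * sum_{k=0}^{n-1} k_p_x * q * v^(k+1)
With constant q=0.017, v=0.943396
Sum = 0.124467
NSP = 256449 * 0.124467
= 31919.3821


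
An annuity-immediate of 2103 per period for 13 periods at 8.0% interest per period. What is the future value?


FV = PMT * ((1+i)^n - 1) / i
= 2103 * ((1.08)^13 - 1) / 0.08
= 2103 * (2.719624 - 1) / 0.08
= 45204.6087


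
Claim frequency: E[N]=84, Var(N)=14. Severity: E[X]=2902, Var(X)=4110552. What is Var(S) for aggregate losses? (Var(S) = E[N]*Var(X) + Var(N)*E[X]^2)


Var(S) = E[N]*Var(X) + Var(N)*E[X]^2
= 84*4110552 + 14*2902^2
= 345286368 + 117902456
= 4.6319e+08


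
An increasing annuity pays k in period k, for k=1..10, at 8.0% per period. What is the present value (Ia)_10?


(Ia)_n = sum_{k=1}^{n} k * v^k, v = 1/(1+i)
v = 0.925926
Sum computed term by term:
(Ia)_10 = 32.6869


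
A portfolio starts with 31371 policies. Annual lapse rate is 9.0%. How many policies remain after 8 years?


remaining = initial * (1 - lapse)^years
= 31371 * (1 - 0.09)^8
= 31371 * 0.470253
= 14752.292


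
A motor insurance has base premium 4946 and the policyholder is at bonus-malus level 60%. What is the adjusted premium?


adjusted = base * BM_level / 100
= 4946 * 60 / 100
= 4946 * 0.6
= 2967.6


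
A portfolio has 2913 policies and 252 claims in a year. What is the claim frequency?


frequency = claims / policies
= 252 / 2913
= 0.0865


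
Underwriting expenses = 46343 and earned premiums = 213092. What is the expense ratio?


Expense ratio = expenses / premiums
= 46343 / 213092
= 0.2175


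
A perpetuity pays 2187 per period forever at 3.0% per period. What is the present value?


PV = PMT / i
= 2187 / 0.03
= 72900.0


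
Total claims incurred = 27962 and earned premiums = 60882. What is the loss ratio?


Loss ratio = claims / premiums
= 27962 / 60882
= 0.4593


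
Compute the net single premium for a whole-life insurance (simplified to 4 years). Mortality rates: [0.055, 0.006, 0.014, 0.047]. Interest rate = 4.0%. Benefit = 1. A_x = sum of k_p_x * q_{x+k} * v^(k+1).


v = 0.961538
Year 0: k_p_x=1.0, q=0.055, term=0.052885
Year 1: k_p_x=0.945, q=0.006, term=0.005242
Year 2: k_p_x=0.93933, q=0.014, term=0.011691
Year 3: k_p_x=0.926179, q=0.047, term=0.03721
A_x = 0.107


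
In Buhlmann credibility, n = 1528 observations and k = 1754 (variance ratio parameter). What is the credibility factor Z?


Z = n / (n + k)
= 1528 / (1528 + 1754)
= 1528 / 3282
= 0.4656


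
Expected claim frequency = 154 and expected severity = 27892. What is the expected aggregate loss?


E[S] = E[N] * E[X]
= 154 * 27892
= 4.2954e+06


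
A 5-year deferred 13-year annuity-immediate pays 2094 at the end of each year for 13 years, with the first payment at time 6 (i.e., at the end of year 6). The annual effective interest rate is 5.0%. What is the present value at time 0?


PV at time 5 of the 13-year annuity-immediate:
a_n = 2094 * (1-(1+0.05)^(-13))/0.05 = 19670.1418
Discount back 5 years to time 0:
PV = 19670.1418 * (1+0.05)^(-5)
= 19670.1418 * 0.783526
= 15412.0708


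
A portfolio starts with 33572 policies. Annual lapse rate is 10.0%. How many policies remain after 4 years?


remaining = initial * (1 - lapse)^years
= 33572 * (1 - 0.1)^4
= 33572 * 0.6561
= 22026.5892


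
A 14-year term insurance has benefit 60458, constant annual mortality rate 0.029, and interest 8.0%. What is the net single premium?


NSP = benefit * sum_{k=0}^{n-1} k_p_x * q * v^(k+1)
With constant q=0.029, v=0.925926
Sum = 0.206061
NSP = 60458 * 0.206061
= 12458.036


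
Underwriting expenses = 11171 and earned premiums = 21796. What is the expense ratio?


Expense ratio = expenses / premiums
= 11171 / 21796
= 0.5125


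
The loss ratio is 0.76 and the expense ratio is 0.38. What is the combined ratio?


Combined ratio = loss ratio + expense ratio
= 0.76 + 0.38
= 1.14


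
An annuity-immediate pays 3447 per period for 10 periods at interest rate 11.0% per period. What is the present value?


PV = PMT * (1 - (1+i)^(-n)) / i
= 3447 * (1 - (1+0.11)^(-10)) / 0.11
= 3447 * (1 - 0.352184) / 0.11
= 3447 * 5.889232
= 20300.1827


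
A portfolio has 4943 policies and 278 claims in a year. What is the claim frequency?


frequency = claims / policies
= 278 / 4943
= 0.0562


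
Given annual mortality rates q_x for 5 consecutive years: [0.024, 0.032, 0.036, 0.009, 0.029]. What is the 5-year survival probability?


p_k = 1 - q_k for each year
Survival = product of (1 - q_k)
= 0.976 * 0.968 * 0.964 * 0.991 * 0.971
= 0.8764


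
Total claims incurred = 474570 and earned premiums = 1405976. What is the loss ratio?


Loss ratio = claims / premiums
= 474570 / 1405976
= 0.3375


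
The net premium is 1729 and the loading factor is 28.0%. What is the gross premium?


Gross = net * (1 + loading)
= 1729 * (1 + 0.28)
= 1729 * 1.28
= 2213.12


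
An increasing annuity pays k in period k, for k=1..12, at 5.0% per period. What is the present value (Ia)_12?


(Ia)_n = sum_{k=1}^{n} k * v^k, v = 1/(1+i)
v = 0.952381
Sum computed term by term:
(Ia)_12 = 52.4873


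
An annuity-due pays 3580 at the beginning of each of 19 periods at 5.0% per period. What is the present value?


PV_due = PMT * (1-(1+i)^(-n))/i * (1+i)
PV_immediate = 43265.4487
PV_due = 43265.4487 * 1.05
= 45428.7211


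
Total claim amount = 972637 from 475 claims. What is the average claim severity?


severity = total / number
= 972637 / 475
= 2047.6568


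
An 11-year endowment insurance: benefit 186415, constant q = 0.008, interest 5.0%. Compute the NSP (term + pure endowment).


Term component = 11950.1793
Pure endowment = 11_p_x * v^11 * benefit = 0.915437 * 0.584679 * 186415 = 99776.1999
NSP = 111726.3792


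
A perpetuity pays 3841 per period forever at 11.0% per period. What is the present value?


PV = PMT / i
= 3841 / 0.11
= 34918.1818


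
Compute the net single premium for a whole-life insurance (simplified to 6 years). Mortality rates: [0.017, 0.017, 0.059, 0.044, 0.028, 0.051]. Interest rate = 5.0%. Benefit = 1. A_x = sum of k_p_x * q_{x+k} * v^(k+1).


v = 0.952381
Year 0: k_p_x=1.0, q=0.017, term=0.01619
Year 1: k_p_x=0.983, q=0.017, term=0.015157
Year 2: k_p_x=0.966289, q=0.059, term=0.049248
Year 3: k_p_x=0.909278, q=0.044, term=0.032915
Year 4: k_p_x=0.86927, q=0.028, term=0.019071
Year 5: k_p_x=0.84493, q=0.051, term=0.032155
A_x = 0.1647


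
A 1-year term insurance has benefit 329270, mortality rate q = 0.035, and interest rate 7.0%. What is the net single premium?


NSP = benefit * q * v
v = 1/(1+i) = 0.934579
NSP = 329270 * 0.035 * 0.934579
= 10770.514


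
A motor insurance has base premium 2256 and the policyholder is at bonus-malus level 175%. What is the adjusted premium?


adjusted = base * BM_level / 100
= 2256 * 175 / 100
= 2256 * 1.75
= 3948.0


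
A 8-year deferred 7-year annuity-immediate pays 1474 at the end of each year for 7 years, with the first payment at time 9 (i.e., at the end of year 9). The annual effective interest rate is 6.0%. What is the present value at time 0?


PV at time 8 of the 7-year annuity-immediate:
a_n = 1474 * (1-(1+0.06)^(-7))/0.06 = 8228.4302
Discount back 8 years to time 0:
PV = 8228.4302 * (1+0.06)^(-8)
= 8228.4302 * 0.627412
= 5162.6189


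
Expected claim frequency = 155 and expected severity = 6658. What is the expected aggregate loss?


E[S] = E[N] * E[X]
= 155 * 6658
= 1.0320e+06


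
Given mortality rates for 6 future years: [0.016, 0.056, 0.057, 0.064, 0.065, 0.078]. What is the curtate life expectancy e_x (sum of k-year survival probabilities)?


e_x = sum_{k=1}^{n} k_p_x
k_p_x values:
  1_p_x = 0.984
  2_p_x = 0.928896
  3_p_x = 0.875949
  4_p_x = 0.819888
  5_p_x = 0.766595
  6_p_x = 0.706801
e_x = 5.0821


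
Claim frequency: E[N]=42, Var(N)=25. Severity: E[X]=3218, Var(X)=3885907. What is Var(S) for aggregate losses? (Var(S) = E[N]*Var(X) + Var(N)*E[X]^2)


Var(S) = E[N]*Var(X) + Var(N)*E[X]^2
= 42*3885907 + 25*3218^2
= 163208094 + 258888100
= 4.2210e+08


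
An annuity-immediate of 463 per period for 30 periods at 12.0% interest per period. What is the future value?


FV = PMT * ((1+i)^n - 1) / i
= 463 * ((1.12)^30 - 1) / 0.12
= 463 * (29.959922 - 1) / 0.12
= 111737.0328


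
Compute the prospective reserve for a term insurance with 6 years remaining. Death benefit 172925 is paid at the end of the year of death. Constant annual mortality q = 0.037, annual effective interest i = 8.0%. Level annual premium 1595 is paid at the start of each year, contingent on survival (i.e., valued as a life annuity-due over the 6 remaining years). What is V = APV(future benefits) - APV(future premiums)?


v = 1/(1+i) = 0.925926
APV(future benefits) per unit = sum_{k=0}^{5} k_p_x * q * v^(k+1) = 0.1573
APV(future benefits) = 172925 * 0.1573 = 27201.1207
Life annuity-due factor ä_{x:6} = sum_{k=0}^{5} k_p_x * v^k = 4.591463
APV(future premiums) = 1595 * 4.591463 = 7323.3827
V = 27201.1207 - 7323.3827
= 19877.738


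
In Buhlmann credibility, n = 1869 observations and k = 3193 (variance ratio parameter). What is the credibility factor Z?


Z = n / (n + k)
= 1869 / (1869 + 3193)
= 1869 / 5062
= 0.3692


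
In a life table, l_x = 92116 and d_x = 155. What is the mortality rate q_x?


q_x = d_x / l_x
= 155 / 92116
= 0.0017


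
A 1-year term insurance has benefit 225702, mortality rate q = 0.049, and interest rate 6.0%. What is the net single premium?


NSP = benefit * q * v
v = 1/(1+i) = 0.943396
NSP = 225702 * 0.049 * 0.943396
= 10433.3943


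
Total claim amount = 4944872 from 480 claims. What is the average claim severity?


severity = total / number
= 4944872 / 480
= 10301.8167


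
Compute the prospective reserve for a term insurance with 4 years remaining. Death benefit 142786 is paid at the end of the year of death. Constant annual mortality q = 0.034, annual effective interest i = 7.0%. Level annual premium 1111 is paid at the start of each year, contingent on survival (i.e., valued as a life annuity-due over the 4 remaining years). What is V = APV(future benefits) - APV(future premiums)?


v = 1/(1+i) = 0.934579
APV(future benefits) per unit = sum_{k=0}^{3} k_p_x * q * v^(k+1) = 0.109744
APV(future benefits) = 142786 * 0.109744 = 15669.8361
Life annuity-due factor ä_{x:4} = sum_{k=0}^{3} k_p_x * v^k = 3.453693
APV(future premiums) = 1111 * 3.453693 = 3837.0525
V = 15669.8361 - 3837.0525
= 11832.7836


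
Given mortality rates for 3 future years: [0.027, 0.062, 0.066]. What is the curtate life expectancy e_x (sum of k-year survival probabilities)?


e_x = sum_{k=1}^{n} k_p_x
k_p_x values:
  1_p_x = 0.973
  2_p_x = 0.912674
  3_p_x = 0.852438
e_x = 2.7381


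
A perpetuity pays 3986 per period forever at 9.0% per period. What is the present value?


PV = PMT / i
= 3986 / 0.09
= 44288.8889


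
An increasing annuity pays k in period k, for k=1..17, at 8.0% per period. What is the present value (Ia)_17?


(Ia)_n = sum_{k=1}^{n} k * v^k, v = 1/(1+i)
v = 0.925926
Sum computed term by term:
(Ia)_17 = 65.71


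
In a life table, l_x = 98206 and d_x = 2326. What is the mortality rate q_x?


q_x = d_x / l_x
= 2326 / 98206
= 0.0237


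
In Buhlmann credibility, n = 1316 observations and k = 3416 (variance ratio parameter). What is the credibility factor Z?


Z = n / (n + k)
= 1316 / (1316 + 3416)
= 1316 / 4732
= 0.2781


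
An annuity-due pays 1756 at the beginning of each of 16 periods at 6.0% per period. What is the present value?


PV_due = PMT * (1-(1+i)^(-n))/i * (1+i)
PV_immediate = 17745.9521
PV_due = 17745.9521 * 1.06
= 18810.7092


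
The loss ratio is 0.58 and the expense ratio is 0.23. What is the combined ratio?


Combined ratio = loss ratio + expense ratio
= 0.58 + 0.23
= 0.81


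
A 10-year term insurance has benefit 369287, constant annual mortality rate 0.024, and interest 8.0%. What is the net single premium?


NSP = benefit * sum_{k=0}^{n-1} k_p_x * q * v^(k+1)
With constant q=0.024, v=0.925926
Sum = 0.146932
NSP = 369287 * 0.146932
= 54259.9635


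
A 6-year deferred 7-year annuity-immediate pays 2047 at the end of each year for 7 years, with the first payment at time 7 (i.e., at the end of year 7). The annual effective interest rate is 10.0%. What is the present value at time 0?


PV at time 6 of the 7-year annuity-immediate:
a_n = 2047 * (1-(1+0.1)^(-7))/0.1 = 9965.6533
Discount back 6 years to time 0:
PV = 9965.6533 * (1+0.1)^(-6)
= 9965.6533 * 0.564474
= 5625.3515


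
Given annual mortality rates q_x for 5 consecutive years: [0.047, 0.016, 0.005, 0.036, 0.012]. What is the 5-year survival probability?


p_k = 1 - q_k for each year
Survival = product of (1 - q_k)
= 0.953 * 0.984 * 0.995 * 0.964 * 0.988
= 0.8887


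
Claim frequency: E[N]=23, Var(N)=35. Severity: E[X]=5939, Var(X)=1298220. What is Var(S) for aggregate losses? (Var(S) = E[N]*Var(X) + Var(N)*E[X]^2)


Var(S) = E[N]*Var(X) + Var(N)*E[X]^2
= 23*1298220 + 35*5939^2
= 29859060 + 1234510235
= 1.2644e+09


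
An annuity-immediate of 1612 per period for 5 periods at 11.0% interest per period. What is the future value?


FV = PMT * ((1+i)^n - 1) / i
= 1612 * ((1.11)^5 - 1) / 0.11
= 1612 * (1.685058 - 1) / 0.11
= 10039.2159


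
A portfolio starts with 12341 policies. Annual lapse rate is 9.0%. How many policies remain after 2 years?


remaining = initial * (1 - lapse)^years
= 12341 * (1 - 0.09)^2
= 12341 * 0.8281
= 10219.5821


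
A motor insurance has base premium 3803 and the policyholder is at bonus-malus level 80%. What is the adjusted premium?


adjusted = base * BM_level / 100
= 3803 * 80 / 100
= 3803 * 0.8
= 3042.4


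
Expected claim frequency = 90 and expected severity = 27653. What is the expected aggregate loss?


E[S] = E[N] * E[X]
= 90 * 27653
= 2.4888e+06


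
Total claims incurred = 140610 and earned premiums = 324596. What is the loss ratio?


Loss ratio = claims / premiums
= 140610 / 324596
= 0.4332


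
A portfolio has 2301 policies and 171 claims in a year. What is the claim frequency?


frequency = claims / policies
= 171 / 2301
= 0.0743


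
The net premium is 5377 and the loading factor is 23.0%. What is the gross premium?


Gross = net * (1 + loading)
= 5377 * (1 + 0.23)
= 5377 * 1.23
= 6613.71


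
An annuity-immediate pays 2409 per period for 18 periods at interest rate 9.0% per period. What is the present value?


PV = PMT * (1 - (1+i)^(-n)) / i
= 2409 * (1 - (1+0.09)^(-18)) / 0.09
= 2409 * (1 - 0.211994) / 0.09
= 2409 * 8.755625
= 21092.3009


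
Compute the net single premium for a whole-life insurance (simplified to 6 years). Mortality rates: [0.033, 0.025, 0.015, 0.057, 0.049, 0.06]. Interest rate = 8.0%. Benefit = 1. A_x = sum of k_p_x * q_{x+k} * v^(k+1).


v = 0.925926
Year 0: k_p_x=1.0, q=0.033, term=0.030556
Year 1: k_p_x=0.967, q=0.025, term=0.020726
Year 2: k_p_x=0.942825, q=0.015, term=0.011227
Year 3: k_p_x=0.928683, q=0.057, term=0.038909
Year 4: k_p_x=0.875748, q=0.049, term=0.029205
Year 5: k_p_x=0.832836, q=0.06, term=0.03149
A_x = 0.1621


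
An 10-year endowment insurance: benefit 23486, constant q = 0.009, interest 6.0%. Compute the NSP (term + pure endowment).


Term component = 1500.6742
Pure endowment = 10_p_x * v^10 * benefit = 0.913559 * 0.558395 * 23486 = 11980.8312
NSP = 13481.5054


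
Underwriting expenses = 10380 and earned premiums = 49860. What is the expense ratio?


Expense ratio = expenses / premiums
= 10380 / 49860
= 0.2082


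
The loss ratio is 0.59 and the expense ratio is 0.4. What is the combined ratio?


Combined ratio = loss ratio + expense ratio
= 0.59 + 0.4
= 0.99


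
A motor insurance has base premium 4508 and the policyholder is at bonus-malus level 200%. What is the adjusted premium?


adjusted = base * BM_level / 100
= 4508 * 200 / 100
= 4508 * 2.0
= 9016.0


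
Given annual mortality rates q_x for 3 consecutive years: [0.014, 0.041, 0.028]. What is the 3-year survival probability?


p_k = 1 - q_k for each year
Survival = product of (1 - q_k)
= 0.986 * 0.959 * 0.972
= 0.9191


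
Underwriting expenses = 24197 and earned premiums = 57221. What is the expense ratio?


Expense ratio = expenses / premiums
= 24197 / 57221
= 0.4229


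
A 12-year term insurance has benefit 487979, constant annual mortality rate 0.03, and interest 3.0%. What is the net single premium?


NSP = benefit * sum_{k=0}^{n-1} k_p_x * q * v^(k+1)
With constant q=0.03, v=0.970874
Sum = 0.256676
NSP = 487979 * 0.256676
= 125252.7242


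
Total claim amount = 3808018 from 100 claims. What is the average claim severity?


severity = total / number
= 3808018 / 100
= 38080.18


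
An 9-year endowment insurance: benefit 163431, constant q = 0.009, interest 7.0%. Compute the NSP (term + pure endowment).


Term component = 9282.7666
Pure endowment = 9_p_x * v^9 * benefit = 0.921856 * 0.543934 * 163431 = 81948.9379
NSP = 91231.7045


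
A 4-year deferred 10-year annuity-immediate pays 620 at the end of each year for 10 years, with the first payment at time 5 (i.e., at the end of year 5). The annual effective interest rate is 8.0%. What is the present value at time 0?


PV at time 4 of the 10-year annuity-immediate:
a_n = 620 * (1-(1+0.08)^(-10))/0.08 = 4160.2505
Discount back 4 years to time 0:
PV = 4160.2505 * (1+0.08)^(-4)
= 4160.2505 * 0.73503
= 3057.9083


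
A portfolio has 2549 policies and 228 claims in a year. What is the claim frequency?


frequency = claims / policies
= 228 / 2549
= 0.0894


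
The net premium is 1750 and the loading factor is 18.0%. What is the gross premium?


Gross = net * (1 + loading)
= 1750 * (1 + 0.18)
= 1750 * 1.18
= 2065.0


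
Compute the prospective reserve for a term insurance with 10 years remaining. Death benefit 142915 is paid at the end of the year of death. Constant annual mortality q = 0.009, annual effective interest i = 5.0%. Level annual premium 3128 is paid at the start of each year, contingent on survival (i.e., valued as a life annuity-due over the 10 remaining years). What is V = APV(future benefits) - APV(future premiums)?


v = 1/(1+i) = 0.952381
APV(future benefits) per unit = sum_{k=0}^{9} k_p_x * q * v^(k+1) = 0.06699
APV(future benefits) = 142915 * 0.06699 = 9573.8198
Life annuity-due factor ä_{x:10} = sum_{k=0}^{9} k_p_x * v^k = 7.815454
APV(future premiums) = 3128 * 7.815454 = 24446.7408
V = 9573.8198 - 24446.7408
= -14872.921


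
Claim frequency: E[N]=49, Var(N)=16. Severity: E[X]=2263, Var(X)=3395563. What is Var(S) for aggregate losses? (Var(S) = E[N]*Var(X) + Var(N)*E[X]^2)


Var(S) = E[N]*Var(X) + Var(N)*E[X]^2
= 49*3395563 + 16*2263^2
= 166382587 + 81938704
= 2.4832e+08


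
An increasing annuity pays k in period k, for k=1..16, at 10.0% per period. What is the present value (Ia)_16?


(Ia)_n = sum_{k=1}^{n} k * v^k, v = 1/(1+i)
v = 0.909091
Sum computed term by term:
(Ia)_16 = 51.2401


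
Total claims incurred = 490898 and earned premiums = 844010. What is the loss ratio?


Loss ratio = claims / premiums
= 490898 / 844010
= 0.5816


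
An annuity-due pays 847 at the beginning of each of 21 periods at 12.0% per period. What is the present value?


PV_due = PMT * (1-(1+i)^(-n))/i * (1+i)
PV_immediate = 6405.0167
PV_due = 6405.0167 * 1.12
= 7173.6187


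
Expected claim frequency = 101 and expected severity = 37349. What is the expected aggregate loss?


E[S] = E[N] * E[X]
= 101 * 37349
= 3.7722e+06


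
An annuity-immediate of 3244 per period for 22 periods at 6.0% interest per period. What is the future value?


FV = PMT * ((1+i)^n - 1) / i
= 3244 * ((1.06)^22 - 1) / 0.06
= 3244 * (3.603537 - 1) / 0.06
= 140764.5897


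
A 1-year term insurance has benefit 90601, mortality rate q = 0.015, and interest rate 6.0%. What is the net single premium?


NSP = benefit * q * v
v = 1/(1+i) = 0.943396
NSP = 90601 * 0.015 * 0.943396
= 1282.0896


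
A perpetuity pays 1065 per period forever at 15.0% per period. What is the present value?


PV = PMT / i
= 1065 / 0.15
= 7100.0


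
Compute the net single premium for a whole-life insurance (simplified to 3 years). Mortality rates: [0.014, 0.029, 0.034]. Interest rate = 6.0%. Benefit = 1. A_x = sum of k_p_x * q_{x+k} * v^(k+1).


v = 0.943396
Year 0: k_p_x=1.0, q=0.014, term=0.013208
Year 1: k_p_x=0.986, q=0.029, term=0.025449
Year 2: k_p_x=0.957406, q=0.034, term=0.027331
A_x = 0.066


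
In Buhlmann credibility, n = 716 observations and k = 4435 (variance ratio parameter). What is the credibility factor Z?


Z = n / (n + k)
= 716 / (716 + 4435)
= 716 / 5151
= 0.139


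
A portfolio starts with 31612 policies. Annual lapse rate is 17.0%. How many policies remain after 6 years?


remaining = initial * (1 - lapse)^years
= 31612 * (1 - 0.17)^6
= 31612 * 0.32694
= 10335.2391


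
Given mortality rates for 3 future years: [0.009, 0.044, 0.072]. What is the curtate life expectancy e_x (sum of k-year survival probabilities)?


e_x = sum_{k=1}^{n} k_p_x
k_p_x values:
  1_p_x = 0.991
  2_p_x = 0.947396
  3_p_x = 0.879183
e_x = 2.8176


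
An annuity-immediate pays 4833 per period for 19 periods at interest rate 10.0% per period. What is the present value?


PV = PMT * (1 - (1+i)^(-n)) / i
= 4833 * (1 - (1+0.1)^(-19)) / 0.1
= 4833 * (1 - 0.163508) / 0.1
= 4833 * 8.36492
= 40427.6588


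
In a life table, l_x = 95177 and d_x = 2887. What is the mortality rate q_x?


q_x = d_x / l_x
= 2887 / 95177
= 0.0303


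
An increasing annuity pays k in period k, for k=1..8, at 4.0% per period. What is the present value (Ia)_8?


(Ia)_n = sum_{k=1}^{n} k * v^k, v = 1/(1+i)
v = 0.961538
Sum computed term by term:
(Ia)_8 = 28.9133


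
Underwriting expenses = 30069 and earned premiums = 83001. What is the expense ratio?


Expense ratio = expenses / premiums
= 30069 / 83001
= 0.3623


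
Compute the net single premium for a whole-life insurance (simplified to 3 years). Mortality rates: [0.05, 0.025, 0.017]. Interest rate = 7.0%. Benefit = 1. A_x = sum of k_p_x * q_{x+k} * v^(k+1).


v = 0.934579
Year 0: k_p_x=1.0, q=0.05, term=0.046729
Year 1: k_p_x=0.95, q=0.025, term=0.020744
Year 2: k_p_x=0.92625, q=0.017, term=0.012854
A_x = 0.0803


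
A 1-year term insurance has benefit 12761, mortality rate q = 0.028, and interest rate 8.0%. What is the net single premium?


NSP = benefit * q * v
v = 1/(1+i) = 0.925926
NSP = 12761 * 0.028 * 0.925926
= 330.8407


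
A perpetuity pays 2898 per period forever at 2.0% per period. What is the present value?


PV = PMT / i
= 2898 / 0.02
= 144900.0


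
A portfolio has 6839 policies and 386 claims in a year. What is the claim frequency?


frequency = claims / policies
= 386 / 6839
= 0.0564


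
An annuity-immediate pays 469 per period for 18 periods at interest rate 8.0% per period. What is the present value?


PV = PMT * (1 - (1+i)^(-n)) / i
= 469 * (1 - (1+0.08)^(-18)) / 0.08
= 469 * (1 - 0.250249) / 0.08
= 469 * 9.371887
= 4395.4151


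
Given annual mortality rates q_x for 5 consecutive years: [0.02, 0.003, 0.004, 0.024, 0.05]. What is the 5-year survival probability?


p_k = 1 - q_k for each year
Survival = product of (1 - q_k)
= 0.98 * 0.997 * 0.996 * 0.976 * 0.95
= 0.9023


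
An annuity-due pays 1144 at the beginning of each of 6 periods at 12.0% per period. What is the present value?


PV_due = PMT * (1-(1+i)^(-n))/i * (1+i)
PV_immediate = 4703.45
PV_due = 4703.45 * 1.12
= 5267.864


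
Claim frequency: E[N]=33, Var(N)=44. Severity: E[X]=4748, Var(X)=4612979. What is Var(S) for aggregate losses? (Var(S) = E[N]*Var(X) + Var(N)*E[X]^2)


Var(S) = E[N]*Var(X) + Var(N)*E[X]^2
= 33*4612979 + 44*4748^2
= 152228307 + 991914176
= 1.1441e+09


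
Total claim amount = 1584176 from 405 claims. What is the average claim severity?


severity = total / number
= 1584176 / 405
= 3911.5457


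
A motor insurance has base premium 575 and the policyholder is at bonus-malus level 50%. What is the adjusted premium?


adjusted = base * BM_level / 100
= 575 * 50 / 100
= 575 * 0.5
= 287.5


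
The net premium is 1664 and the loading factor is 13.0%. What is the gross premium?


Gross = net * (1 + loading)
= 1664 * (1 + 0.13)
= 1664 * 1.13
= 1880.32


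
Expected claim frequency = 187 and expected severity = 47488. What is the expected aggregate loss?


E[S] = E[N] * E[X]
= 187 * 47488
= 8.8803e+06


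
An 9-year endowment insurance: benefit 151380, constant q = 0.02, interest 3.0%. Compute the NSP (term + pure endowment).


Term component = 21859.3788
Pure endowment = 9_p_x * v^9 * benefit = 0.833748 * 0.766417 * 151380 = 96731.5529
NSP = 118590.9317


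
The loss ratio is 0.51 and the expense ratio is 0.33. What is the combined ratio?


Combined ratio = loss ratio + expense ratio
= 0.51 + 0.33
= 0.84


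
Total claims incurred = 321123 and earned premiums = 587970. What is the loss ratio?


Loss ratio = claims / premiums
= 321123 / 587970
= 0.5462


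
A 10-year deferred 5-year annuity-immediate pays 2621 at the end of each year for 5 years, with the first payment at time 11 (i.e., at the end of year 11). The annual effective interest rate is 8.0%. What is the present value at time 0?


PV at time 10 of the 5-year annuity-immediate:
a_n = 2621 * (1-(1+0.08)^(-5))/0.08 = 10464.893
Discount back 10 years to time 0:
PV = 10464.893 * (1+0.08)^(-10)
= 10464.893 * 0.463193
= 4847.2703


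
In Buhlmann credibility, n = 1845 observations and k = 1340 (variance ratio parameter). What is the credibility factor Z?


Z = n / (n + k)
= 1845 / (1845 + 1340)
= 1845 / 3185
= 0.5793


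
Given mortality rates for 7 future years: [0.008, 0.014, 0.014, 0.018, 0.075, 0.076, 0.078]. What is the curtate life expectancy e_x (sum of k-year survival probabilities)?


e_x = sum_{k=1}^{n} k_p_x
k_p_x values:
  1_p_x = 0.992
  2_p_x = 0.978112
  3_p_x = 0.964418
  4_p_x = 0.947059
  5_p_x = 0.876029
  6_p_x = 0.809451
  7_p_x = 0.746314
e_x = 6.3134


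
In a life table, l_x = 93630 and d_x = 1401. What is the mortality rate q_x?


q_x = d_x / l_x
= 1401 / 93630
= 0.015


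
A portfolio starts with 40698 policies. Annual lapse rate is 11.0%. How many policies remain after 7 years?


remaining = initial * (1 - lapse)^years
= 40698 * (1 - 0.11)^7
= 40698 * 0.442313
= 18001.2687


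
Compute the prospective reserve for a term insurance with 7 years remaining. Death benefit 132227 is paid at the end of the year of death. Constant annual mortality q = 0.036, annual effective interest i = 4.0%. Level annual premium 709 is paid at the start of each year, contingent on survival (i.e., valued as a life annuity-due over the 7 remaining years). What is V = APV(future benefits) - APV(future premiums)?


v = 1/(1+i) = 0.961538
APV(future benefits) per unit = sum_{k=0}^{6} k_p_x * q * v^(k+1) = 0.195204
APV(future benefits) = 132227 * 0.195204 = 25811.2027
Life annuity-due factor ä_{x:7} = sum_{k=0}^{6} k_p_x * v^k = 5.639219
APV(future premiums) = 709 * 5.639219 = 3998.206
V = 25811.2027 - 3998.206
= 21812.9966


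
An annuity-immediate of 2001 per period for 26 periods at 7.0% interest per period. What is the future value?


FV = PMT * ((1+i)^n - 1) / i
= 2001 * ((1.07)^26 - 1) / 0.07
= 2001 * (5.807353 - 1) / 0.07
= 137421.6172


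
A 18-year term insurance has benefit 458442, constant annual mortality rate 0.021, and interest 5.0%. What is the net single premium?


NSP = benefit * sum_{k=0}^{n-1} k_p_x * q * v^(k+1)
With constant q=0.021, v=0.952381
Sum = 0.211898
NSP = 458442 * 0.211898
= 97142.8588
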